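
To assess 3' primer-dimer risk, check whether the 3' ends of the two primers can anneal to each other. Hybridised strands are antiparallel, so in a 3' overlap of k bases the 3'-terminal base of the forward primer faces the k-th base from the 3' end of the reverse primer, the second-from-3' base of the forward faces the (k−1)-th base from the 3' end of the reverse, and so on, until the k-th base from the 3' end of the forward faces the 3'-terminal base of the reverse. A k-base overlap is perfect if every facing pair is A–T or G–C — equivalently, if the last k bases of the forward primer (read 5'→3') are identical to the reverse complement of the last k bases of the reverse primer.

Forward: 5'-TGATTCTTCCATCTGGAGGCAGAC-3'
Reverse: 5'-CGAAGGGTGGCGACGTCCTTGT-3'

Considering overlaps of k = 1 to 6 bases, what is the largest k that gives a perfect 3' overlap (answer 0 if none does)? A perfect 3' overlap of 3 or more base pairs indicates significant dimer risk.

Longest perfect overlap: 2 complementary base pairs; below the dimer-risk threshold (threshold 3).

Last 6 bases (5'→3') — forward …GCAGAC, reverse …CCTTGT.
Reverse complement of the reverse primer's last 6 bases: ACAAGG; its first k bases are the reverse complement of the reverse primer's last k bases, so a perfect k-base overlap needs the forward primer's last k bases to equal them.
Comparing (forward last k vs required): k=1: C vs A ✗; k=2: AC vs AC ✓; k=3: GAC vs ACA ✗; k=4: AGAC vs ACAA ✗; k=5: CAGAC vs ACAAG ✗; k=6: GCAGAC vs ACAAGG ✗.
Only k = 2 is perfect, so the longest perfect 3' overlap is 2.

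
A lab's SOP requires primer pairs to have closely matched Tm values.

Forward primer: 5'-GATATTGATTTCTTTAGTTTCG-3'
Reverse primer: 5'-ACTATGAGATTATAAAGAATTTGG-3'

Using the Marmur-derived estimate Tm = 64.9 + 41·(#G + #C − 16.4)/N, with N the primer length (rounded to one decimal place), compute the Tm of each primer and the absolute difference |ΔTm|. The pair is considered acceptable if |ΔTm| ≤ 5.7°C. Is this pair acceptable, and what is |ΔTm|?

Forward: G+C = 6, N = 22 → Tm = 64.9 + 41·(6 − 16.4)/22 = 45.5°C.
Reverse: G+C = 6, N = 24 → Tm = 64.9 + 41·(6 − 16.4)/24 = 47.1°C.
|ΔTm| = |45.5 − 47.1| = 1.6°C, ≤ 5.7°C.

|ΔTm| = 1.6°C; the pair is acceptable.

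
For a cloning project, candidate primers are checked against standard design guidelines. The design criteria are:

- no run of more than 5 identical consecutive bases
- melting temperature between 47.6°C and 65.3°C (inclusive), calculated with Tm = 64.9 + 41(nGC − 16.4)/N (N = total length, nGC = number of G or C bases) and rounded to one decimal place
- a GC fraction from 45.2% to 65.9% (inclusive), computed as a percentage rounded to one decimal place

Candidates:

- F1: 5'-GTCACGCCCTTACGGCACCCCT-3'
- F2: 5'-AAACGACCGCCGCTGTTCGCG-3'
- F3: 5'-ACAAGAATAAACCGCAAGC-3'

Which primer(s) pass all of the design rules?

F1 (22 nt, A=3 T=4 G=4 C=11): longest run = 4 ✓; Tm = 64.9 + 41·(15 − 16.4)/22 = 62.3°C ✓; GC 15/22 = 68.2%, outside 45.2–65.9% ✗ — fails.
F2 (21 nt, A=4 T=3 G=6 C=8): longest run = 3 ✓; Tm = 64.9 + 41·(14 − 16.4)/21 = 60.2°C ✓; GC 14/21 = 66.7%, outside 45.2–65.9% ✗ — fails.
F3 (19 nt, A=10 T=1 G=3 C=5): longest run = 3 ✓; Tm = 64.9 + 41·(8 − 16.4)/19 = 46.8°C, outside 47.6–65.3°C ✗; GC 8/19 = 42.1%, outside 45.2–65.9% ✗ — fails.

None of the candidates satisfy all criteria.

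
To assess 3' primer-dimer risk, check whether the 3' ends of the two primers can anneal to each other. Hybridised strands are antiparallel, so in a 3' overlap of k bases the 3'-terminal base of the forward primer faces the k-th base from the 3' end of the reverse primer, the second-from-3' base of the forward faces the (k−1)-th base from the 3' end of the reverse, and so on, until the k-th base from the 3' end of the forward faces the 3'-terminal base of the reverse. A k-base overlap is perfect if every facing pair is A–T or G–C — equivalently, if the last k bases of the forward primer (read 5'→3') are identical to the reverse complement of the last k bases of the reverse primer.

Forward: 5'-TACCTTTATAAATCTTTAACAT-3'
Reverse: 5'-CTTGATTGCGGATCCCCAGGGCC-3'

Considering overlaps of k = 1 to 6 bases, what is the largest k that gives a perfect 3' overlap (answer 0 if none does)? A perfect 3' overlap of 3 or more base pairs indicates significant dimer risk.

Last 6 bases (5'→3') — forward …TAACAT, reverse …AGGGCC.
Reverse complement of the reverse primer's last 6 bases: GGCCCT; its first k bases are the reverse complement of the reverse primer's last k bases, so a perfect k-base overlap needs the forward primer's last k bases to equal them.
Comparing (forward last k vs required): k=1: T vs G ✗; k=2: AT vs GG ✗; k=3: CAT vs GGC ✗; k=4: ACAT vs GGCC ✗; k=5: AACAT vs GGCCC ✗; k=6: TAACAT vs GGCCCT ✗.
No overlap length from 1 to 6 is perfect, so the longest perfect 3' overlap is 0.

Longest perfect overlap: 0 complementary base pairs; below the dimer-risk threshold (threshold 3).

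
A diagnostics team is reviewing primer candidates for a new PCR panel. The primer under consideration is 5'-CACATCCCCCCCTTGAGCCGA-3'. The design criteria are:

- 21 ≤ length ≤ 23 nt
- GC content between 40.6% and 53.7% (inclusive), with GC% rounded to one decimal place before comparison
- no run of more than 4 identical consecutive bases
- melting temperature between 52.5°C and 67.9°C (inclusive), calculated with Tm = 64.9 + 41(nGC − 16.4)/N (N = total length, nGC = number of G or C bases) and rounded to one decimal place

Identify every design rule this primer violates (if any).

Fails: GC content, homopolymer run.

Base counts: A=4, T=3, G=3, C=11 (length 21).
length: length 21 ✓
GC content: GC 14/21 = 66.7%, outside 40.6–53.7% ✗
homopolymer run: longest run = 7, exceeds 4 ✗
Tm: Tm = 64.9 + 41·(14 − 16.4)/21 = 60.2°C ✓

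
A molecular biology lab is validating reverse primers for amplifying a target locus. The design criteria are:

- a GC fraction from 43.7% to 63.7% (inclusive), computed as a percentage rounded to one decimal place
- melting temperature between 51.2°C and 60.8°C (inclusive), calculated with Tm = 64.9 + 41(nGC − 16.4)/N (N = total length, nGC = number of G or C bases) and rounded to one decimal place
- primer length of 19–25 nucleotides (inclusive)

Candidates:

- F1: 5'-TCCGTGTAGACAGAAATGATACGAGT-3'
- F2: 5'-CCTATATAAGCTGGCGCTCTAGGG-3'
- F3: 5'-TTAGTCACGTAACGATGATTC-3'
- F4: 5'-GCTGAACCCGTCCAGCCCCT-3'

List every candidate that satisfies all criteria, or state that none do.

F1 (26 nt, A=9 T=6 G=7 C=4): GC 11/26 = 42.3%, outside 43.7–63.7% ✗; Tm = 64.9 + 41·(11 − 16.4)/26 = 56.4°C ✓; length 26, outside 19–25 ✗ — fails.
F2 (24 nt, A=5 T=6 G=7 C=6): GC 13/24 = 54.2% ✓; Tm = 64.9 + 41·(13 − 16.4)/24 = 59.1°C ✓; length 24 ✓ — passes.
F3 (21 nt, A=6 T=7 G=4 C=4): GC 8/21 = 38.1%, outside 43.7–63.7% ✗; Tm = 64.9 + 41·(8 − 16.4)/21 = 48.5°C, outside 51.2–60.8°C ✗; length 21 ✓ — fails.
F4 (20 nt, A=3 T=3 G=4 C=10): GC 14/20 = 70.0%, outside 43.7–63.7% ✗; Tm = 64.9 + 41·(14 − 16.4)/20 = 60.0°C ✓; length 20 ✓ — fails.

F2 only.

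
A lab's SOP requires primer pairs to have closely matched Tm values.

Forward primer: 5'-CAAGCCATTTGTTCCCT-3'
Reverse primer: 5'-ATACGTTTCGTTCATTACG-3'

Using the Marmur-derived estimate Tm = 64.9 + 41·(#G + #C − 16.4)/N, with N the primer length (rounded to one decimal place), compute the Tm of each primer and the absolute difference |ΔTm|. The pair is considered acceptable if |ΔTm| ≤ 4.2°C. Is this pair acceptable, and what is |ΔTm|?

Forward: G+C = 8, N = 17 → Tm = 64.9 + 41·(8 − 16.4)/17 = 44.6°C.
Reverse: G+C = 7, N = 19 → Tm = 64.9 + 41·(7 − 16.4)/19 = 44.6°C.
|ΔTm| = |44.6 − 44.6| = 0.0°C, ≤ 4.2°C.

|ΔTm| = 0.0°C; the pair is acceptable.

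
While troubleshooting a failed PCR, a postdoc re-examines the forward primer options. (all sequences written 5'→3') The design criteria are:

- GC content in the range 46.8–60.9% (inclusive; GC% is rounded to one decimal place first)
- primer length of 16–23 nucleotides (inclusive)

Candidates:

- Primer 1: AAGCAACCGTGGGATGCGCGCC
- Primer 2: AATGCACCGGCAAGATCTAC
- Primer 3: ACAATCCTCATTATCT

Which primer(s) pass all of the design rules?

Primer 1 (22 nt, A=5 T=2 G=8 C=7): GC 15/22 = 68.2%, outside 46.8–60.9% ✗; length 22 ✓ — fails.
Primer 2 (20 nt, A=7 T=3 G=4 C=6): GC 10/20 = 50.0% ✓; length 20 ✓ — passes.
Primer 3 (16 nt, A=5 T=6 G=0 C=5): GC 5/16 = 31.3%, outside 46.8–60.9% ✗; length 16 ✓ — fails.

Primer 2 only.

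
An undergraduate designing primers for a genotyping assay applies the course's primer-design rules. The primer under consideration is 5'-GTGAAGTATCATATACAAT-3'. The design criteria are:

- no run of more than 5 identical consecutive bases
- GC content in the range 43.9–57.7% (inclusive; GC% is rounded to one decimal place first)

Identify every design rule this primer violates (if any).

Fails: GC content.

Base counts: A=8, T=6, G=3, C=2 (length 19).
homopolymer run: longest run = 2 ✓
GC content: GC 5/19 = 26.3%, outside 43.9–57.7% ✗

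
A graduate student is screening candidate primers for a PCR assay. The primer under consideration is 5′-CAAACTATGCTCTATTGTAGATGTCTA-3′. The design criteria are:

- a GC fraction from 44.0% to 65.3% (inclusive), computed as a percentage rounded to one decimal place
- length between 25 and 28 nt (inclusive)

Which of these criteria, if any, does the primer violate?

Base counts: A=8, T=10, G=4, C=5 (length 27).
GC content: GC 9/27 = 33.3%, outside 44.0–65.3% ✗
length: length 27 ✓

Fails: GC content.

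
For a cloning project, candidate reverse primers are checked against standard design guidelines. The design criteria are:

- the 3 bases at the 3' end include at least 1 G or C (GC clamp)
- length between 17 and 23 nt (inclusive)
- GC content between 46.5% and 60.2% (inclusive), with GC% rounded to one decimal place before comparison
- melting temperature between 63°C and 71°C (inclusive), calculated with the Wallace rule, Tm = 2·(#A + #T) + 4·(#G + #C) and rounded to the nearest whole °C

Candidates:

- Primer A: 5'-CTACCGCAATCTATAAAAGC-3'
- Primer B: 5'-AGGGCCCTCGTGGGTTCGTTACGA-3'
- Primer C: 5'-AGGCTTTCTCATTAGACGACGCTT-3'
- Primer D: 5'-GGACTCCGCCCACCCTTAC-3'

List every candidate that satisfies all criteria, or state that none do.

Primer A (20 nt, A=8 T=4 G=2 C=6): 3' end AGC has 2 G/C ✓; length 20 ✓; GC 8/20 = 40.0%, outside 46.5–60.2% ✗; Tm = 2·12 + 4·8 = 56°C, outside 63–71°C ✗ — fails.
Primer B (24 nt, A=3 T=6 G=9 C=6): 3' end CGA has 2 G/C ✓; length 24, outside 17–23 ✗; GC 15/24 = 62.5%, outside 46.5–60.2% ✗; Tm = 2·9 + 4·15 = 78°C, outside 63–71°C ✗ — fails.
Primer C (24 nt, A=5 T=8 G=5 C=6): 3' end CTT has 1 G/C ✓; length 24, outside 17–23 ✗; GC 11/24 = 45.8%, outside 46.5–60.2% ✗; Tm = 2·13 + 4·11 = 70°C ✓ — fails.
Primer D (19 nt, A=3 T=3 G=3 C=10): 3' end TAC has 1 G/C ✓; length 19 ✓; GC 13/19 = 68.4%, outside 46.5–60.2% ✗; Tm = 2·6 + 4·13 = 64°C ✓ — fails.

None of the candidates satisfy all criteria.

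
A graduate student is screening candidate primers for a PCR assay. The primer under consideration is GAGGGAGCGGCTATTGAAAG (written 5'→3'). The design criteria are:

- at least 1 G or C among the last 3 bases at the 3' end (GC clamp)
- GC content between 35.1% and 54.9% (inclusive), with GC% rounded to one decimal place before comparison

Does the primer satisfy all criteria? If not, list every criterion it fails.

Base counts: A=6, T=3, G=9, C=2 (length 20).
GC clamp: 3' end AAG has 1 G/C ✓
GC content: GC 11/20 = 55.0%, outside 35.1–54.9% ✗

Fails: GC content.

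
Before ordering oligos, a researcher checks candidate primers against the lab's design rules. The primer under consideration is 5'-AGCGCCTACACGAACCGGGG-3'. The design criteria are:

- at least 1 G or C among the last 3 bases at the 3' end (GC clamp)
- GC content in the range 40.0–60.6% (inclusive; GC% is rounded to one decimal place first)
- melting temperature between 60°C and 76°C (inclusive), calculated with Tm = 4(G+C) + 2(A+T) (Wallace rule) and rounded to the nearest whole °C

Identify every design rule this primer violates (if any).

Base counts: A=5, T=1, G=7, C=7 (length 20).
GC clamp: 3' end GGG has 3 G/C ✓
GC content: GC 14/20 = 70.0%, outside 40.0–60.6% ✗
Tm: Tm = 2·6 + 4·14 = 68°C ✓

Fails: GC content.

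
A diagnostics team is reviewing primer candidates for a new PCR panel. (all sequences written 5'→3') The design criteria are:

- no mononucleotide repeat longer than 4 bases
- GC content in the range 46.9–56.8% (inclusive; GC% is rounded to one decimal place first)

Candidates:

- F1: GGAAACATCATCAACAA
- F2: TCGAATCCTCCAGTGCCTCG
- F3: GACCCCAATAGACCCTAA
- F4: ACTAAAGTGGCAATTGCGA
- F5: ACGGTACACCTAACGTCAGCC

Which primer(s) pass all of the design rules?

F3 only.

F1 (17 nt, A=9 T=2 G=2 C=4): longest run = 3 ✓; GC 6/17 = 35.3%, outside 46.9–56.8% ✗ — fails.
F2 (20 nt, A=3 T=5 G=4 C=8): longest run = 2 ✓; GC 12/20 = 60.0%, outside 46.9–56.8% ✗ — fails.
F3 (18 nt, A=7 T=2 G=2 C=7): longest run = 4 ✓; GC 9/18 = 50.0% ✓ — passes.
F4 (19 nt, A=7 T=4 G=5 C=3): longest run = 3 ✓; GC 8/19 = 42.1%, outside 46.9–56.8% ✗ — fails.
F5 (21 nt, A=6 T=3 G=4 C=8): longest run = 2 ✓; GC 12/21 = 57.1%, outside 46.9–56.8% ✗ — fails.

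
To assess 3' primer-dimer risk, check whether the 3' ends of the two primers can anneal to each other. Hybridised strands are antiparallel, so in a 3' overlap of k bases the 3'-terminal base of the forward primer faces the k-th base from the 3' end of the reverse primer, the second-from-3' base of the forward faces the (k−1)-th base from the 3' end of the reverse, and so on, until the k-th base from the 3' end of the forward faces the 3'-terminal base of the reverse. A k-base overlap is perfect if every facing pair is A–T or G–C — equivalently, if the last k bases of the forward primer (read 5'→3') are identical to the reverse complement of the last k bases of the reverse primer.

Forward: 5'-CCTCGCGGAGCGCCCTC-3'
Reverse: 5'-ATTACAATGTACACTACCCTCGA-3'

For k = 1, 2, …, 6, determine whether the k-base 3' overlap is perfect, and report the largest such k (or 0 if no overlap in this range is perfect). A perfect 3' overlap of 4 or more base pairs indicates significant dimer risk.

Last 6 bases (5'→3') — forward …GCCCTC, reverse …CCTCGA.
Reverse complement of the reverse primer's last 6 bases: TCGAGG; its first k bases are the reverse complement of the reverse primer's last k bases, so a perfect k-base overlap needs the forward primer's last k bases to equal them.
Comparing (forward last k vs required): k=1: C vs T ✗; k=2: TC vs TC ✓; k=3: CTC vs TCG ✗; k=4: CCTC vs TCGA ✗; k=5: CCCTC vs TCGAG ✗; k=6: GCCCTC vs TCGAGG ✗.
Only k = 2 is perfect, so the longest perfect 3' overlap is 2.

Longest perfect overlap: 2 complementary base pairs; below the dimer-risk threshold (threshold 4).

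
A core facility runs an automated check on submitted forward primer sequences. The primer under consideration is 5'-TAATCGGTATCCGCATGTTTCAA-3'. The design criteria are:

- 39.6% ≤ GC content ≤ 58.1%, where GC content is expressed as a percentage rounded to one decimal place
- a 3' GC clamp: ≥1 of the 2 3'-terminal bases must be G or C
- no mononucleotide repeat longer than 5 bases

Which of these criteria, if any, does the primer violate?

Base counts: A=6, T=8, G=4, C=5 (length 23).
GC content: GC 9/23 = 39.1%, outside 39.6–58.1% ✗
GC clamp: 3' end AA has 0 G/C, need ≥1 ✗
homopolymer run: longest run = 3 ✓

Fails: GC content, GC clamp.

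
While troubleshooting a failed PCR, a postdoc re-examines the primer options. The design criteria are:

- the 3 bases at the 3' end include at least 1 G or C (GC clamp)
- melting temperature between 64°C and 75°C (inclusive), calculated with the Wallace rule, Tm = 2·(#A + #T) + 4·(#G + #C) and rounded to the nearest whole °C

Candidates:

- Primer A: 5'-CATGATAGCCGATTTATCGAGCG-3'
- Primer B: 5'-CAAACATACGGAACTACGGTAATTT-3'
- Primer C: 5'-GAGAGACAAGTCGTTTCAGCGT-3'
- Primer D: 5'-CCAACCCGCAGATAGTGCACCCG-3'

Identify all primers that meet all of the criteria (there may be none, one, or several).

Primer A and Primer C.

Primer A (23 nt, A=6 T=6 G=6 C=5): 3' end GCG has 3 G/C ✓; Tm = 2·12 + 4·11 = 68°C ✓ — passes.
Primer B (25 nt, A=10 T=6 G=4 C=5): 3' end TTT has 0 G/C, need ≥1 ✗; Tm = 2·16 + 4·9 = 68°C ✓ — fails.
Primer C (22 nt, A=6 T=5 G=7 C=4): 3' end CGT has 2 G/C ✓; Tm = 2·11 + 4·11 = 66°C ✓ — passes.
Primer D (23 nt, A=6 T=2 G=5 C=10): 3' end CCG has 3 G/C ✓; Tm = 2·8 + 4·15 = 76°C, outside 64–75°C ✗ — fails.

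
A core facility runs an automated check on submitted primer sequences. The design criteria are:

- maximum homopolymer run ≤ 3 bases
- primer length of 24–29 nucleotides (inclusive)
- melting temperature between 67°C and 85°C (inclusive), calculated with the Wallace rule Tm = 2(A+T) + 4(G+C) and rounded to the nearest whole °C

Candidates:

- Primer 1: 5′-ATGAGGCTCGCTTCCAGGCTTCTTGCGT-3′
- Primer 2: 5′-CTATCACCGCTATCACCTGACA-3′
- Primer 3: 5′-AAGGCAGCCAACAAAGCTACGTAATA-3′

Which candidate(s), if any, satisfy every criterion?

Primer 3 only.

Primer 1 (28 nt, A=3 T=9 G=8 C=8): longest run = 2 ✓; length 28 ✓; Tm = 2·12 + 4·16 = 88°C, outside 67–85°C ✗ — fails.
Primer 2 (22 nt, A=6 T=5 G=2 C=9): longest run = 2 ✓; length 22, outside 24–29 ✗; Tm = 2·11 + 4·11 = 66°C, outside 67–85°C ✗ — fails.
Primer 3 (26 nt, A=12 T=3 G=5 C=6): longest run = 3 ✓; length 26 ✓; Tm = 2·15 + 4·11 = 74°C ✓ — passes.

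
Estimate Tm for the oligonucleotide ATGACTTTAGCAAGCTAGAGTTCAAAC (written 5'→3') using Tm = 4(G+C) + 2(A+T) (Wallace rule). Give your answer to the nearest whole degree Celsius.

74°C

Base counts: A=10, T=7, G=5, C=5 (length 27).
Tm = 2·(10+7) + 4·(5+5) = 2·17 + 4·10 = 34 + 40 = 74°C.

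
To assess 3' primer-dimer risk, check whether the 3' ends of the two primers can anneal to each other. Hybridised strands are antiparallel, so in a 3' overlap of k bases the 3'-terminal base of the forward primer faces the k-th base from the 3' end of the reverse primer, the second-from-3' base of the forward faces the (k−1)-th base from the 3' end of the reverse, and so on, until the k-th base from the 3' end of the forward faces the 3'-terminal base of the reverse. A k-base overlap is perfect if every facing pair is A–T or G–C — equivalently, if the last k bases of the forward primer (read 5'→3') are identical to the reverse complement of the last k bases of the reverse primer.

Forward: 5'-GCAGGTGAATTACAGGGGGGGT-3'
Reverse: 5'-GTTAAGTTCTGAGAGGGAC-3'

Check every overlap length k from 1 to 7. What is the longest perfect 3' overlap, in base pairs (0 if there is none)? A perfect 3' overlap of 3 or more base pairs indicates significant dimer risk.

Longest perfect overlap: 2 complementary base pairs; below the dimer-risk threshold (threshold 3).

Last 7 bases (5'→3') — forward …GGGGGGT, reverse …GAGGGAC.
Reverse complement of the reverse primer's last 7 bases: GTCCCTC; its first k bases are the reverse complement of the reverse primer's last k bases, so a perfect k-base overlap needs the forward primer's last k bases to equal them.
Comparing (forward last k vs required): k=1: T vs G ✗; k=2: GT vs GT ✓; k=3: GGT vs GTC ✗; k=4: GGGT vs GTCC ✗; k=5: GGGGT vs GTCCC ✗; k=6: GGGGGT vs GTCCCT ✗; k=7: GGGGGGT vs GTCCCTC ✗.
Only k = 2 is perfect, so the longest perfect 3' overlap is 2.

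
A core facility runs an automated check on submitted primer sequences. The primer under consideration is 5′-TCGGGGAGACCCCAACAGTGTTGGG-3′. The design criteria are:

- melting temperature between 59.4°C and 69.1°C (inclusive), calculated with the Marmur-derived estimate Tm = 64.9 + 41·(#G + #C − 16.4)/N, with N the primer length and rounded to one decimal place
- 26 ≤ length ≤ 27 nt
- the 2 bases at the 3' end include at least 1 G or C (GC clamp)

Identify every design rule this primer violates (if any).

Base counts: A=5, T=4, G=10, C=6 (length 25).
Tm: Tm = 64.9 + 41·(16 − 16.4)/25 = 64.2°C ✓
length: length 25, outside 26–27 ✗
GC clamp: 3' end GG has 2 G/C ✓

Fails: length.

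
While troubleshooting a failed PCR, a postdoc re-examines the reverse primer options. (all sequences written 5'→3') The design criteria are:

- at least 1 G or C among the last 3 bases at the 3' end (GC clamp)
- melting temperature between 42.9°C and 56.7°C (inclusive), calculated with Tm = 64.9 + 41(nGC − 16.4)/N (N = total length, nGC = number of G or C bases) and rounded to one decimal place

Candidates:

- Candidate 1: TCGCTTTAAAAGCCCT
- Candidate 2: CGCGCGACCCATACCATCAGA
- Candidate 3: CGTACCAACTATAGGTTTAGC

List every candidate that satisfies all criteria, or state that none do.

Candidate 3 only.

Candidate 1 (16 nt, A=4 T=5 G=2 C=5): 3' end CCT has 2 G/C ✓; Tm = 64.9 + 41·(7 − 16.4)/16 = 40.8°C, outside 42.9–56.7°C ✗ — fails.
Candidate 2 (21 nt, A=6 T=2 G=4 C=9): 3' end AGA has 1 G/C ✓; Tm = 64.9 + 41·(13 − 16.4)/21 = 58.3°C, outside 42.9–56.7°C ✗ — fails.
Candidate 3 (21 nt, A=6 T=6 G=4 C=5): 3' end AGC has 2 G/C ✓; Tm = 64.9 + 41·(9 − 16.4)/21 = 50.5°C ✓ — passes.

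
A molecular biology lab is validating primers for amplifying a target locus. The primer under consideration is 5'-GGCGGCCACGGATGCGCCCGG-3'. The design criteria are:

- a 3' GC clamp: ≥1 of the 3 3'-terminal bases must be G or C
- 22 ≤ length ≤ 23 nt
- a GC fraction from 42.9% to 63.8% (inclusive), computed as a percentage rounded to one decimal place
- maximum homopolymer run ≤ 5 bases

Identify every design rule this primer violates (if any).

Base counts: A=2, T=1, G=10, C=8 (length 21).
GC clamp: 3' end CGG has 3 G/C ✓
length: length 21, outside 22–23 ✗
GC content: GC 18/21 = 85.7%, outside 42.9–63.8% ✗
homopolymer run: longest run = 3 ✓

Fails: length, GC content.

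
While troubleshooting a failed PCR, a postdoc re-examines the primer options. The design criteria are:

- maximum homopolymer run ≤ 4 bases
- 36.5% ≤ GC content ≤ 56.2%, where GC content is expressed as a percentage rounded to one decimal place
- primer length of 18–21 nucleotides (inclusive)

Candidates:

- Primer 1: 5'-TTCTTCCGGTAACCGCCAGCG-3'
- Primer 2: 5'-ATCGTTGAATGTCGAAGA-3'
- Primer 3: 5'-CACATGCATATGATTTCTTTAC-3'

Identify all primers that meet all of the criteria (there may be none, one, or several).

Primer 2 only.

Primer 1 (21 nt, A=3 T=5 G=5 C=8): longest run = 2 ✓; GC 13/21 = 61.9%, outside 36.5–56.2% ✗; length 21 ✓ — fails.
Primer 2 (18 nt, A=6 T=5 G=5 C=2): longest run = 2 ✓; GC 7/18 = 38.9% ✓; length 18 ✓ — passes.
Primer 3 (22 nt, A=6 T=9 G=2 C=5): longest run = 3 ✓; GC 7/22 = 31.8%, outside 36.5–56.2% ✗; length 22, outside 18–21 ✗ — fails.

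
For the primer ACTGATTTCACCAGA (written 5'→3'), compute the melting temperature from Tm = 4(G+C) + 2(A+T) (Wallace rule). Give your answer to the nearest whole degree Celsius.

42°C

Base counts: A=5, T=4, G=2, C=4 (length 15).
Tm = 2·(5+4) + 4·(2+4) = 2·9 + 4·6 = 18 + 24 = 42°C.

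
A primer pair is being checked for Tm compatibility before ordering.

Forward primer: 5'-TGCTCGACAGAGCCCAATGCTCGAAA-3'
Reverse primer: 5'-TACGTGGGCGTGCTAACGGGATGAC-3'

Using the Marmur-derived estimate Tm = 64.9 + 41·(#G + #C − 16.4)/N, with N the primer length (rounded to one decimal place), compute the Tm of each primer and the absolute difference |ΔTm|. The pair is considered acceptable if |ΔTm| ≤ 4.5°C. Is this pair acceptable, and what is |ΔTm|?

|ΔTm| = 1.5°C; the pair is acceptable.

Forward: G+C = 14, N = 26 → Tm = 64.9 + 41·(14 − 16.4)/26 = 61.1°C.
Reverse: G+C = 15, N = 25 → Tm = 64.9 + 41·(15 − 16.4)/25 = 62.6°C.
|ΔTm| = |61.1 − 62.6| = 1.5°C, ≤ 4.5°C.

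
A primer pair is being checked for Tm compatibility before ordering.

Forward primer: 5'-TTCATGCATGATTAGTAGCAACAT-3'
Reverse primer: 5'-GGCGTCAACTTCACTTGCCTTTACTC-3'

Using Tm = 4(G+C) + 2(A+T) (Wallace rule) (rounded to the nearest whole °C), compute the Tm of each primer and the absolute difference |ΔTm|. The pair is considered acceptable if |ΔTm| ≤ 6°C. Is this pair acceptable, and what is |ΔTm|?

Forward: A=8 T=8 G=4 C=4 → Tm = 2·16 + 4·8 = 64°C.
Reverse: A=4 T=9 G=4 C=9 → Tm = 2·13 + 4·13 = 78°C.
|ΔTm| = |64 − 78| = 14°C, > 6°C.

|ΔTm| = 14°C; the pair is not acceptable.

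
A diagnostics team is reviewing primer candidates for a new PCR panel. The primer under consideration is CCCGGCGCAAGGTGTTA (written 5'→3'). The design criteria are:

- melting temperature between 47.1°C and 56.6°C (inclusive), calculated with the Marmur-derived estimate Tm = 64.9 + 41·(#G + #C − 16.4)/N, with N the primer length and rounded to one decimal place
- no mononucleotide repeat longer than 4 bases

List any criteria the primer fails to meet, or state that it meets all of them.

Base counts: A=3, T=3, G=6, C=5 (length 17).
Tm: Tm = 64.9 + 41·(11 − 16.4)/17 = 51.9°C ✓
homopolymer run: longest run = 3 ✓

Meets all criteria.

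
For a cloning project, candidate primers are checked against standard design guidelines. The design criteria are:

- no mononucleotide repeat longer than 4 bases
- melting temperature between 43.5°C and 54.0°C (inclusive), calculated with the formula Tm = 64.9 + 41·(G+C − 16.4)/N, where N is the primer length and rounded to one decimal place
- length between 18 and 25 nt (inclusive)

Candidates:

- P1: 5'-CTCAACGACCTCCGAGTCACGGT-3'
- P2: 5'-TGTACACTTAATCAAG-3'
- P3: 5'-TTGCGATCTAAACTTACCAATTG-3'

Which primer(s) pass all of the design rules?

P1 (23 nt, A=5 T=4 G=5 C=9): longest run = 2 ✓; Tm = 64.9 + 41·(14 − 16.4)/23 = 60.6°C, outside 43.5–54.0°C ✗; length 23 ✓ — fails.
P2 (16 nt, A=6 T=5 G=2 C=3): longest run = 2 ✓; Tm = 64.9 + 41·(5 − 16.4)/16 = 35.7°C, outside 43.5–54.0°C ✗; length 16, outside 18–25 ✗ — fails.
P3 (23 nt, A=7 T=8 G=3 C=5): longest run = 3 ✓; Tm = 64.9 + 41·(8 − 16.4)/23 = 49.9°C ✓; length 23 ✓ — passes.

P3 only.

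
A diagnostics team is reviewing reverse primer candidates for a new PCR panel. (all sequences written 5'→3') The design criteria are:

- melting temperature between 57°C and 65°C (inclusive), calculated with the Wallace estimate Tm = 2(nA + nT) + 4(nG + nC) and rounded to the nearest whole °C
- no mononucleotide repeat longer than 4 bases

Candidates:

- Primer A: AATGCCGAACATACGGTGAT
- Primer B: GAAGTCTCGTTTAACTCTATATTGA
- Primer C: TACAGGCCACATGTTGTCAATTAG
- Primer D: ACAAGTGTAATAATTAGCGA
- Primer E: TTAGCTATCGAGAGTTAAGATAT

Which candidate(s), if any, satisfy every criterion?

Primer A (20 nt, A=7 T=4 G=5 C=4): Tm = 2·11 + 4·9 = 58°C ✓; longest run = 2 ✓ — passes.
Primer B (25 nt, A=7 T=10 G=4 C=4): Tm = 2·17 + 4·8 = 66°C, outside 57–65°C ✗; longest run = 3 ✓ — fails.
Primer C (24 nt, A=7 T=7 G=5 C=5): Tm = 2·14 + 4·10 = 68°C, outside 57–65°C ✗; longest run = 2 ✓ — fails.
Primer D (20 nt, A=9 T=5 G=4 C=2): Tm = 2·14 + 4·6 = 52°C, outside 57–65°C ✗; longest run = 2 ✓ — fails.
Primer E (23 nt, A=8 T=8 G=5 C=2): Tm = 2·16 + 4·7 = 60°C ✓; longest run = 2 ✓ — passes.

Primer A and Primer E.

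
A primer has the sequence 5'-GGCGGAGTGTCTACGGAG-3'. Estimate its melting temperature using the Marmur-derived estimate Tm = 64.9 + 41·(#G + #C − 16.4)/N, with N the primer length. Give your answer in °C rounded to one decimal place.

Base counts: A=3, T=3, G=9, C=3; G+C = 12, N = 18.
Tm = 64.9 + 41·(12 − 16.4)/18 = 64.9 + -180.40/18 = 54.9°C.

54.9°C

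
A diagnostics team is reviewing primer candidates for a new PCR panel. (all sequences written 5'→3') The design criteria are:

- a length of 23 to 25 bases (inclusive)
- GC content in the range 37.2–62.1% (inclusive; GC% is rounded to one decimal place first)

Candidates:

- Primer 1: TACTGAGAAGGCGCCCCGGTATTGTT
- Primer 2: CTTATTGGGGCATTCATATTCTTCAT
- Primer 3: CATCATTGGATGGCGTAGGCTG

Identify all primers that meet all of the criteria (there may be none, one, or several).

None of the candidates satisfy all criteria.

Primer 1 (26 nt, A=5 T=7 G=8 C=6): length 26, outside 23–25 ✗; GC 14/26 = 53.8% ✓ — fails.
Primer 2 (26 nt, A=5 T=12 G=4 C=5): length 26, outside 23–25 ✗; GC 9/26 = 34.6%, outside 37.2–62.1% ✗ — fails.
Primer 3 (22 nt, A=4 T=6 G=8 C=4): length 22, outside 23–25 ✗; GC 12/22 = 54.5% ✓ — fails.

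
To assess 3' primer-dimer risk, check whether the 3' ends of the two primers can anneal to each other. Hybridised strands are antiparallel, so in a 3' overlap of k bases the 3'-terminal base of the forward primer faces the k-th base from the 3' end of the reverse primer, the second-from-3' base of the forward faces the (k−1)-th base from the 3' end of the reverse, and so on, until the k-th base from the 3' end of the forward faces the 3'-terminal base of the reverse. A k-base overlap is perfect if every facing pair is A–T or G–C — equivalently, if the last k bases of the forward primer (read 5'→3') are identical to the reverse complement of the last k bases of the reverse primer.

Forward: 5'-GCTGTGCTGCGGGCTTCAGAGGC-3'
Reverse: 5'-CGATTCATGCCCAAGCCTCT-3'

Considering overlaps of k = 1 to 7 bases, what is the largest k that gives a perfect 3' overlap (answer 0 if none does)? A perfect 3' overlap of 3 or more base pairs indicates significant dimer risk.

Longest perfect overlap: 6 complementary base pairs; significant dimer risk (threshold 3).

Last 7 bases (5'→3') — forward …CAGAGGC, reverse …AGCCTCT.
Reverse complement of the reverse primer's last 7 bases: AGAGGCT; its first k bases are the reverse complement of the reverse primer's last k bases, so a perfect k-base overlap needs the forward primer's last k bases to equal them.
Comparing (forward last k vs required): k=1: C vs A ✗; k=2: GC vs AG ✗; k=3: GGC vs AGA ✗; k=4: AGGC vs AGAG ✗; k=5: GAGGC vs AGAGG ✗; k=6: AGAGGC vs AGAGGC ✓; k=7: CAGAGGC vs AGAGGCT ✗.
Only k = 6 is perfect, so the longest perfect 3' overlap is 6.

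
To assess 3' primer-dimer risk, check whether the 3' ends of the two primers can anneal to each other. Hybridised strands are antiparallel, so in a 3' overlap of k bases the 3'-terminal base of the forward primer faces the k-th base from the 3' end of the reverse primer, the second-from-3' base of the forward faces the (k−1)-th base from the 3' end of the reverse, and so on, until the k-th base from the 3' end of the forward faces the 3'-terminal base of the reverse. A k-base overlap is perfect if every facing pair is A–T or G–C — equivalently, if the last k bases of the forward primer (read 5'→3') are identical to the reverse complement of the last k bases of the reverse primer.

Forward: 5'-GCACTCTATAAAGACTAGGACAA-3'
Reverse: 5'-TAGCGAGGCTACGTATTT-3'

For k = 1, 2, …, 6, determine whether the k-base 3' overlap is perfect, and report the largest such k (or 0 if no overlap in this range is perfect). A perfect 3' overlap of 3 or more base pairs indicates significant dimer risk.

Last 6 bases (5'→3') — forward …GGACAA, reverse …GTATTT.
Reverse complement of the reverse primer's last 6 bases: AAATAC; its first k bases are the reverse complement of the reverse primer's last k bases, so a perfect k-base overlap needs the forward primer's last k bases to equal them.
Comparing (forward last k vs required): k=1: A vs A ✓; k=2: AA vs AA ✓; k=3: CAA vs AAA ✗; k=4: ACAA vs AAAT ✗; k=5: GACAA vs AAATA ✗; k=6: GGACAA vs AAATAC ✗.
Perfect overlaps at k = 1, 2; the largest is 2.

Longest perfect overlap: 2 complementary base pairs; below the dimer-risk threshold (threshold 3).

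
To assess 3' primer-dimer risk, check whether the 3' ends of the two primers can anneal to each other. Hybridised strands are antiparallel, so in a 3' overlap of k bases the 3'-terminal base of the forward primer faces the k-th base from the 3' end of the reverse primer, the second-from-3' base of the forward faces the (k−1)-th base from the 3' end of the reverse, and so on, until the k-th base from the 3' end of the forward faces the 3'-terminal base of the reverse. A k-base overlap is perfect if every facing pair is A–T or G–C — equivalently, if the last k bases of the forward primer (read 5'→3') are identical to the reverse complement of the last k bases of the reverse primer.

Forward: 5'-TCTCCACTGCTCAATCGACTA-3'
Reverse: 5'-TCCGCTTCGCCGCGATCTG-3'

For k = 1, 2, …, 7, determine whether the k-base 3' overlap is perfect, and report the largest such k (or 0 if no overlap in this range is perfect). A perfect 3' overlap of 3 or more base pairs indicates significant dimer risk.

Longest perfect overlap: 0 complementary base pairs; below the dimer-risk threshold (threshold 3).

Last 7 bases (5'→3') — forward …TCGACTA, reverse …CGATCTG.
Reverse complement of the reverse primer's last 7 bases: CAGATCG; its first k bases are the reverse complement of the reverse primer's last k bases, so a perfect k-base overlap needs the forward primer's last k bases to equal them.
Comparing (forward last k vs required): k=1: A vs C ✗; k=2: TA vs CA ✗; k=3: CTA vs CAG ✗; k=4: ACTA vs CAGA ✗; k=5: GACTA vs CAGAT ✗; k=6: CGACTA vs CAGATC ✗; k=7: TCGACTA vs CAGATCG ✗.
No overlap length from 1 to 7 is perfect, so the longest perfect 3' overlap is 0.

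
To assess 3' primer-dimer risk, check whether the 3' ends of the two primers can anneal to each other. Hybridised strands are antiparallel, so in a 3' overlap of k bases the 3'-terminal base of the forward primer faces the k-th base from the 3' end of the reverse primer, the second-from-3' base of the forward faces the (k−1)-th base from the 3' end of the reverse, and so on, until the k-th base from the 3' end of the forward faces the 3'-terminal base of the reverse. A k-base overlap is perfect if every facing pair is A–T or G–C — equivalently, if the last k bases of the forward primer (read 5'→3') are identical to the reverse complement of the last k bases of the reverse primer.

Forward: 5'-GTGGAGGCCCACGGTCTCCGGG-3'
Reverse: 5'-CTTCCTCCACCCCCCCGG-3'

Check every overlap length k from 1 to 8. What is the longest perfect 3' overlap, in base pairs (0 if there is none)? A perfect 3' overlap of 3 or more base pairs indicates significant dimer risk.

Longest perfect overlap: 5 complementary base pairs; significant dimer risk (threshold 3).

Last 8 bases (5'→3') — forward …TCTCCGGG, reverse …CCCCCCGG.
Reverse complement of the reverse primer's last 8 bases: CCGGGGGG; its first k bases are the reverse complement of the reverse primer's last k bases, so a perfect k-base overlap needs the forward primer's last k bases to equal them.
Comparing (forward last k vs required): k=1: G vs C ✗; k=2: GG vs CC ✗; k=3: GGG vs CCG ✗; k=4: CGGG vs CCGG ✗; k=5: CCGGG vs CCGGG ✓; k=6: TCCGGG vs CCGGGG ✗; k=7: CTCCGGG vs CCGGGGG ✗; k=8: TCTCCGGG vs CCGGGGGG ✗.
Only k = 5 is perfect, so the longest perfect 3' overlap is 5.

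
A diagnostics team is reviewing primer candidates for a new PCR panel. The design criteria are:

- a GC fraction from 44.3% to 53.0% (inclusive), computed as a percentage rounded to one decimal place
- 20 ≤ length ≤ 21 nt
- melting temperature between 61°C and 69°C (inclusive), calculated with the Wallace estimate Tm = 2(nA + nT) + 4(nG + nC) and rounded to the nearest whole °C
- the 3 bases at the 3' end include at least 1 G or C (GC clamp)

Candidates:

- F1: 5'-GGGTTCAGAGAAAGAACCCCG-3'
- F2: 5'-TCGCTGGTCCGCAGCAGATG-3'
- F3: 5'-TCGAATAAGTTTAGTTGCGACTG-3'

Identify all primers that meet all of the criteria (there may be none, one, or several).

F1 (21 nt, A=7 T=2 G=7 C=5): GC 12/21 = 57.1%, outside 44.3–53.0% ✗; length 21 ✓; Tm = 2·9 + 4·12 = 66°C ✓; 3' end CCG has 3 G/C ✓ — fails.
F2 (20 nt, A=3 T=4 G=7 C=6): GC 13/20 = 65.0%, outside 44.3–53.0% ✗; length 20 ✓; Tm = 2·7 + 4·13 = 66°C ✓; 3' end ATG has 1 G/C ✓ — fails.
F3 (23 nt, A=6 T=8 G=6 C=3): GC 9/23 = 39.1%, outside 44.3–53.0% ✗; length 23, outside 20–21 ✗; Tm = 2·14 + 4·9 = 64°C ✓; 3' end CTG has 2 G/C ✓ — fails.

None of the candidates satisfy all criteria.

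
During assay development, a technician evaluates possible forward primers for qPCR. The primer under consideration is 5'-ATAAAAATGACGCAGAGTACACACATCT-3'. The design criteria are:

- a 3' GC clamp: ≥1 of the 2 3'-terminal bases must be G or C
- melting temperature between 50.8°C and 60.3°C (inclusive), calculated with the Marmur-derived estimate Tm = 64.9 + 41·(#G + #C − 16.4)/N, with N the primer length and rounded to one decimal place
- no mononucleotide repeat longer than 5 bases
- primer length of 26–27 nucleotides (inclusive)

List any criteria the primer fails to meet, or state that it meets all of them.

Fails: length.

Base counts: A=13, T=5, G=4, C=6 (length 28).
GC clamp: 3' end CT has 1 G/C ✓
Tm: Tm = 64.9 + 41·(10 − 16.4)/28 = 55.5°C ✓
homopolymer run: longest run = 5 ✓
length: length 28, outside 26–27 ✗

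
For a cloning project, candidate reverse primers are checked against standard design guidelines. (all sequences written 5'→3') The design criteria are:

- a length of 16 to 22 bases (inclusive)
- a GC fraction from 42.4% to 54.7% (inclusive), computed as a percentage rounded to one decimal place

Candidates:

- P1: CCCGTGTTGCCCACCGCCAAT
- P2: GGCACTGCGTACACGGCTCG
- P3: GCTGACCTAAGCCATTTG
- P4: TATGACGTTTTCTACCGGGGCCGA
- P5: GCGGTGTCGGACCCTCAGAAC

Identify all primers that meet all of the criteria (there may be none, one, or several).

P1 (21 nt, A=3 T=4 G=4 C=10): length 21 ✓; GC 14/21 = 66.7%, outside 42.4–54.7% ✗ — fails.
P2 (20 nt, A=3 T=3 G=7 C=7): length 20 ✓; GC 14/20 = 70.0%, outside 42.4–54.7% ✗ — fails.
P3 (18 nt, A=4 T=5 G=4 C=5): length 18 ✓; GC 9/18 = 50.0% ✓ — passes.
P4 (24 nt, A=4 T=7 G=7 C=6): length 24, outside 16–22 ✗; GC 13/24 = 54.2% ✓ — fails.
P5 (21 nt, A=4 T=3 G=7 C=7): length 21 ✓; GC 14/21 = 66.7%, outside 42.4–54.7% ✗ — fails.

P3 only.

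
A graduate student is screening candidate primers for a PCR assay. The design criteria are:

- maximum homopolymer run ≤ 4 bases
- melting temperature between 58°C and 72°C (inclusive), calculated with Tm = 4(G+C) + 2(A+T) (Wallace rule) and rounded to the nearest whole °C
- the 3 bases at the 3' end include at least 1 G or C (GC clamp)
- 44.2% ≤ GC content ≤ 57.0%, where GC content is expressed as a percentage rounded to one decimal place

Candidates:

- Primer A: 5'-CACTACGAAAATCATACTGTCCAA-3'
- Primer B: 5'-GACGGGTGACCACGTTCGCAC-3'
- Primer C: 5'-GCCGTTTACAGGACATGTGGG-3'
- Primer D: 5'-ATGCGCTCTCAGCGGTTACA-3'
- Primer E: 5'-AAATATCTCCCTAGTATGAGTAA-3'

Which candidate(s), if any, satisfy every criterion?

Primer D only.

Primer A (24 nt, A=10 T=5 G=2 C=7): longest run = 4 ✓; Tm = 2·15 + 4·9 = 66°C ✓; 3' end CAA has 1 G/C ✓; GC 9/24 = 37.5%, outside 44.2–57.0% ✗ — fails.
Primer B (21 nt, A=4 T=3 G=7 C=7): longest run = 3 ✓; Tm = 2·7 + 4·14 = 70°C ✓; 3' end CAC has 2 G/C ✓; GC 14/21 = 66.7%, outside 44.2–57.0% ✗ — fails.
Primer C (21 nt, A=4 T=5 G=8 C=4): longest run = 3 ✓; Tm = 2·9 + 4·12 = 66°C ✓; 3' end GGG has 3 G/C ✓; GC 12/21 = 57.1%, outside 44.2–57.0% ✗ — fails.
Primer D (20 nt, A=4 T=5 G=5 C=6): longest run = 2 ✓; Tm = 2·9 + 4·11 = 62°C ✓; 3' end ACA has 1 G/C ✓; GC 11/20 = 55.0% ✓ — passes.
Primer E (23 nt, A=9 T=7 G=3 C=4): longest run = 3 ✓; Tm = 2·16 + 4·7 = 60°C ✓; 3' end TAA has 0 G/C, need ≥1 ✗; GC 7/23 = 30.4%, outside 44.2–57.0% ✗ — fails.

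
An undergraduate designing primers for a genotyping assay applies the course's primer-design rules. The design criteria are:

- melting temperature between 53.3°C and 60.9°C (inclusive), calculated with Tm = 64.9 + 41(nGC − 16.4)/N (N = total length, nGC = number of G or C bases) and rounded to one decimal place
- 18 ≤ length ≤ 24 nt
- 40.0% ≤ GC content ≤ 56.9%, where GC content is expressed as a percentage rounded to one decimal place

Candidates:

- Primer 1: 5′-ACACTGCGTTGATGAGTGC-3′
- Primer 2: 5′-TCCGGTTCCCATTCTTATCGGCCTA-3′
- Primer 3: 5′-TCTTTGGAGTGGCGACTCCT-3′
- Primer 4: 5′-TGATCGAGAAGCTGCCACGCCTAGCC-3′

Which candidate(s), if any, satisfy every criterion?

Primer 3 only.

Primer 1 (19 nt, A=4 T=5 G=6 C=4): Tm = 64.9 + 41·(10 − 16.4)/19 = 51.1°C, outside 53.3–60.9°C ✗; length 19 ✓; GC 10/19 = 52.6% ✓ — fails.
Primer 2 (25 nt, A=3 T=9 G=4 C=9): Tm = 64.9 + 41·(13 − 16.4)/25 = 59.3°C ✓; length 25, outside 18–24 ✗; GC 13/25 = 52.0% ✓ — fails.
Primer 3 (20 nt, A=2 T=7 G=6 C=5): Tm = 64.9 + 41·(11 − 16.4)/20 = 53.8°C ✓; length 20 ✓; GC 11/20 = 55.0% ✓ — passes.
Primer 4 (26 nt, A=6 T=4 G=7 C=9): Tm = 64.9 + 41·(16 − 16.4)/26 = 64.3°C, outside 53.3–60.9°C ✗; length 26, outside 18–24 ✗; GC 16/26 = 61.5%, outside 40.0–56.9% ✗ — fails.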